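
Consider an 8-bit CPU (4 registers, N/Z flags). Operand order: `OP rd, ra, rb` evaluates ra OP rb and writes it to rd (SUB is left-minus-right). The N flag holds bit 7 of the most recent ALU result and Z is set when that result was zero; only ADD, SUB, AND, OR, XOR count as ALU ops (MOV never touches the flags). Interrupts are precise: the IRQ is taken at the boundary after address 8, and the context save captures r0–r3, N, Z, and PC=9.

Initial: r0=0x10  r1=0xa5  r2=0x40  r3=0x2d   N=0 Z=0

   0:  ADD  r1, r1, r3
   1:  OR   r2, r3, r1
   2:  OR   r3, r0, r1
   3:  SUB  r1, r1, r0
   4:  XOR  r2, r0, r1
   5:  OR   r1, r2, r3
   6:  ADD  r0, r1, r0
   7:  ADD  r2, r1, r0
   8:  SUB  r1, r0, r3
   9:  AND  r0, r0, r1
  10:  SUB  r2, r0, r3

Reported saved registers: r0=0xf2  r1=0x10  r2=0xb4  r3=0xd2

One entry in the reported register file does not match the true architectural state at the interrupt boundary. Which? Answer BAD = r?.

BAD = r0

after  0: r0=0x10 r1=0xd2 r2=0x40 r3=0x2d  N=1 Z=0
after  1: r0=0x10 r1=0xd2 r2=0xff r3=0x2d  N=1 Z=0
after  2: r0=0x10 r1=0xd2 r2=0xff r3=0xd2  N=1 Z=0
after  3: r0=0x10 r1=0xc2 r2=0xff r3=0xd2  N=1 Z=0
after  4: r0=0x10 r1=0xc2 r2=0xd2 r3=0xd2  N=1 Z=0
after  5: r0=0x10 r1=0xd2 r2=0xd2 r3=0xd2  N=1 Z=0
after  6: r0=0xe2 r1=0xd2 r2=0xd2 r3=0xd2  N=1 Z=0
after  7: r0=0xe2 r1=0xd2 r2=0xb4 r3=0xd2  N=1 Z=0
after  8: r0=0xe2 r1=0x10 r2=0xb4 r3=0xd2  N=0 Z=0
-- IRQ taken; context saved, return-PC = 9 --
mismatch: r0: reported 0xf2 vs actual 0xe2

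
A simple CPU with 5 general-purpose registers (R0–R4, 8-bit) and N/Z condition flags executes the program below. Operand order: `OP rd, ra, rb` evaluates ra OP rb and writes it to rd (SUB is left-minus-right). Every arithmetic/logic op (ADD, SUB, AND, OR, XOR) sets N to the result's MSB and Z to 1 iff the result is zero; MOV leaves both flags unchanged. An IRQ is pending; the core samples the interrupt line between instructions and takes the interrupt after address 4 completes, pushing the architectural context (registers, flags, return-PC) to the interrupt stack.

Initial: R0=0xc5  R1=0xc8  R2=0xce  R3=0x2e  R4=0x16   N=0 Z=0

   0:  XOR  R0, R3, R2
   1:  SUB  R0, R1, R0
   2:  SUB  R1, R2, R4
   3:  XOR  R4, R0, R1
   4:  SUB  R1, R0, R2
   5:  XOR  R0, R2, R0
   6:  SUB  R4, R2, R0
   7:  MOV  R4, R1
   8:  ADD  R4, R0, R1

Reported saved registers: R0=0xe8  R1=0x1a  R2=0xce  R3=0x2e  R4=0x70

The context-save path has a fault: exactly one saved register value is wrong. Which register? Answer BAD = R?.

BAD = R4

after  0: R0=0xe0 R1=0xc8 R2=0xce R3=0x2e R4=0x16  N=1 Z=0
after  1: R0=0xe8 R1=0xc8 R2=0xce R3=0x2e R4=0x16  N=1 Z=0
after  2: R0=0xe8 R1=0xb8 R2=0xce R3=0x2e R4=0x16  N=1 Z=0
after  3: R0=0xe8 R1=0xb8 R2=0xce R3=0x2e R4=0x50  N=0 Z=0
after  4: R0=0xe8 R1=0x1a R2=0xce R3=0x2e R4=0x50  N=0 Z=0
-- IRQ taken; context saved, return-PC = 5 --
mismatch: R4: reported 0x70 vs actual 0x50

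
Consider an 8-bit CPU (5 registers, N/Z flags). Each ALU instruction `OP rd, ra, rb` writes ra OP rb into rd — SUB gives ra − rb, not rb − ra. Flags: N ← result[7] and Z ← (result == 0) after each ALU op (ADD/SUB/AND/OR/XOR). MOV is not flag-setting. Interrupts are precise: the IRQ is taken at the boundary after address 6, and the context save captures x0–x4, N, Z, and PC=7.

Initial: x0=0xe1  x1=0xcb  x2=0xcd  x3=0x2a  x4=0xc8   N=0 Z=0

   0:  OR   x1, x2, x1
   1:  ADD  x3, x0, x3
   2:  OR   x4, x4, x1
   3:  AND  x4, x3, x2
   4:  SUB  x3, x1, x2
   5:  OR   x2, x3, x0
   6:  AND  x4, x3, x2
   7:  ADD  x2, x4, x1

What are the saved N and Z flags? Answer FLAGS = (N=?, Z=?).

FLAGS = (N=0, Z=0)

after  0: x0=0xe1 x1=0xcf x2=0xcd x3=0x2a x4=0xc8  N=1 Z=0
after  1: x0=0xe1 x1=0xcf x2=0xcd x3=0x0b x4=0xc8  N=0 Z=0
after  2: x0=0xe1 x1=0xcf x2=0xcd x3=0x0b x4=0xcf  N=1 Z=0
after  3: x0=0xe1 x1=0xcf x2=0xcd x3=0x0b x4=0x09  N=0 Z=0
after  4: x0=0xe1 x1=0xcf x2=0xcd x3=0x02 x4=0x09  N=0 Z=0
after  5: x0=0xe1 x1=0xcf x2=0xe3 x3=0x02 x4=0x09  N=1 Z=0
after  6: x0=0xe1 x1=0xcf x2=0xe3 x3=0x02 x4=0x02  N=0 Z=0
-- IRQ taken; context saved, return-PC = 7 --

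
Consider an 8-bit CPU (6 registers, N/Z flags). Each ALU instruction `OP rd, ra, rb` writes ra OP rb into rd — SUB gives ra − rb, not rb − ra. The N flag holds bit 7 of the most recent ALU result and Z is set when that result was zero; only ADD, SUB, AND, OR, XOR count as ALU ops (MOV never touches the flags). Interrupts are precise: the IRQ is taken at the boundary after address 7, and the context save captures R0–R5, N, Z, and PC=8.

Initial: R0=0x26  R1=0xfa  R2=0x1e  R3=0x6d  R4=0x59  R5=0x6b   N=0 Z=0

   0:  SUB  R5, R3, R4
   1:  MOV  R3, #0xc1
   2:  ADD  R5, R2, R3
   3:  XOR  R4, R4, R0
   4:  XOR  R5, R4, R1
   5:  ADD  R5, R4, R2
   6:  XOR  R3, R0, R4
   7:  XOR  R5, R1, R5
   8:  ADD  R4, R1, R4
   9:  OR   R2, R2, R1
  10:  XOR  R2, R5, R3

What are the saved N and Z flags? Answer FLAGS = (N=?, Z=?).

FLAGS = (N=0, Z=0)

after  0: R0=0x26 R1=0xfa R2=0x1e R3=0x6d R4=0x59 R5=0x14  N=0 Z=0
after  1: R0=0x26 R1=0xfa R2=0x1e R3=0xc1 R4=0x59 R5=0x14  N=0 Z=0
after  2: R0=0x26 R1=0xfa R2=0x1e R3=0xc1 R4=0x59 R5=0xdf  N=1 Z=0
after  3: R0=0x26 R1=0xfa R2=0x1e R3=0xc1 R4=0x7f R5=0xdf  N=0 Z=0
after  4: R0=0x26 R1=0xfa R2=0x1e R3=0xc1 R4=0x7f R5=0x85  N=1 Z=0
after  5: R0=0x26 R1=0xfa R2=0x1e R3=0xc1 R4=0x7f R5=0x9d  N=1 Z=0
after  6: R0=0x26 R1=0xfa R2=0x1e R3=0x59 R4=0x7f R5=0x9d  N=0 Z=0
after  7: R0=0x26 R1=0xfa R2=0x1e R3=0x59 R4=0x7f R5=0x67  N=0 Z=0
-- IRQ taken; context saved, return-PC = 8 --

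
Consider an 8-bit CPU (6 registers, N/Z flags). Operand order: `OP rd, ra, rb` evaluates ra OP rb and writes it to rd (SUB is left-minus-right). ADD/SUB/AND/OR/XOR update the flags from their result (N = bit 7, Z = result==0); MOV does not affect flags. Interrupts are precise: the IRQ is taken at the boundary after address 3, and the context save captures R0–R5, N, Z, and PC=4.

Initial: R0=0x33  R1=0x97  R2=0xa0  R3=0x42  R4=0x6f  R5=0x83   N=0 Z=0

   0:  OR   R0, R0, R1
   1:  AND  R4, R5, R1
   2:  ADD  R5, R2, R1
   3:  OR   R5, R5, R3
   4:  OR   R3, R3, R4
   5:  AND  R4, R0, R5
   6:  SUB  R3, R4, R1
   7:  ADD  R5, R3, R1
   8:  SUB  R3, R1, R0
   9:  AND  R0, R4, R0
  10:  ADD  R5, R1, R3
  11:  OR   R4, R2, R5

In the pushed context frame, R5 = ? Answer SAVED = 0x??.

after  0: R0=0xb7 R1=0x97 R2=0xa0 R3=0x42 R4=0x6f R5=0x83  N=1 Z=0
after  1: R0=0xb7 R1=0x97 R2=0xa0 R3=0x42 R4=0x83 R5=0x83  N=1 Z=0
after  2: R0=0xb7 R1=0x97 R2=0xa0 R3=0x42 R4=0x83 R5=0x37  N=0 Z=0
after  3: R0=0xb7 R1=0x97 R2=0xa0 R3=0x42 R4=0x83 R5=0x77  N=0 Z=0
-- IRQ taken; context saved, return-PC = 4 --

SAVED = 0x77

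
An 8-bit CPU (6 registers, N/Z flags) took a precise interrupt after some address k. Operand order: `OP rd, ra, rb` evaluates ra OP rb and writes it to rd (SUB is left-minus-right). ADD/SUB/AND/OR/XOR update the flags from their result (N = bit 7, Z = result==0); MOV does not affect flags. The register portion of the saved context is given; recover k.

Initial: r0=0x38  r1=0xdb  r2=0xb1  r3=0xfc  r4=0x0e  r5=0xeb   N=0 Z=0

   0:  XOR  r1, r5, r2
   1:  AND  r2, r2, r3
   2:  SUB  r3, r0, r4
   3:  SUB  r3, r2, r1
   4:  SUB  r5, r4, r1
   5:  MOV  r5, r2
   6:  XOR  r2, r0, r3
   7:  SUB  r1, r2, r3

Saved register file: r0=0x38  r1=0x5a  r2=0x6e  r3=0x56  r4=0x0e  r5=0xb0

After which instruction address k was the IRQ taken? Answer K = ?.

after  0: r0=0x38 r1=0x5a r2=0xb1 r3=0xfc r4=0x0e r5=0xeb  N=0 Z=0
after  1: r0=0x38 r1=0x5a r2=0xb0 r3=0xfc r4=0x0e r5=0xeb  N=1 Z=0
after  2: r0=0x38 r1=0x5a r2=0xb0 r3=0x2a r4=0x0e r5=0xeb  N=0 Z=0
after  3: r0=0x38 r1=0x5a r2=0xb0 r3=0x56 r4=0x0e r5=0xeb  N=0 Z=0
after  4: r0=0x38 r1=0x5a r2=0xb0 r3=0x56 r4=0x0e r5=0xb4  N=1 Z=0
after  5: r0=0x38 r1=0x5a r2=0xb0 r3=0x56 r4=0x0e r5=0xb0  N=1 Z=0
after  6: r0=0x38 r1=0x5a r2=0x6e r3=0x56 r4=0x0e r5=0xb0  N=0 Z=0
-- IRQ taken; context saved, return-PC = 7 --

K = 6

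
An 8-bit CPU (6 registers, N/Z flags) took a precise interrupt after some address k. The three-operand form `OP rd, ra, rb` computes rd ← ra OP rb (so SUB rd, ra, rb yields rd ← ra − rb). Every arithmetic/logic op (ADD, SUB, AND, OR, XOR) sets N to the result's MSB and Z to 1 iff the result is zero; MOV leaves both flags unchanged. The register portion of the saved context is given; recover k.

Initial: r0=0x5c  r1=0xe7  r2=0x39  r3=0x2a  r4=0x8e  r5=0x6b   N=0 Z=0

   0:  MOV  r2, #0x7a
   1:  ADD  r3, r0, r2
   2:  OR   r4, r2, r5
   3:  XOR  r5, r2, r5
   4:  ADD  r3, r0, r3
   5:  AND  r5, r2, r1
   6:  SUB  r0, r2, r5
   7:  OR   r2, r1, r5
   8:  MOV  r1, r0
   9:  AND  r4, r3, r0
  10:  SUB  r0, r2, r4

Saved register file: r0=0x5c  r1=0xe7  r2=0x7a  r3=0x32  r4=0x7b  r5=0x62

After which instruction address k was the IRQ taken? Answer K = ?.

K = 5

after  0: r0=0x5c r1=0xe7 r2=0x7a r3=0x2a r4=0x8e r5=0x6b  N=0 Z=0
after  1: r0=0x5c r1=0xe7 r2=0x7a r3=0xd6 r4=0x8e r5=0x6b  N=1 Z=0
after  2: r0=0x5c r1=0xe7 r2=0x7a r3=0xd6 r4=0x7b r5=0x6b  N=0 Z=0
after  3: r0=0x5c r1=0xe7 r2=0x7a r3=0xd6 r4=0x7b r5=0x11  N=0 Z=0
after  4: r0=0x5c r1=0xe7 r2=0x7a r3=0x32 r4=0x7b r5=0x11  N=0 Z=0
after  5: r0=0x5c r1=0xe7 r2=0x7a r3=0x32 r4=0x7b r5=0x62  N=0 Z=0
-- IRQ taken; context saved, return-PC = 6 --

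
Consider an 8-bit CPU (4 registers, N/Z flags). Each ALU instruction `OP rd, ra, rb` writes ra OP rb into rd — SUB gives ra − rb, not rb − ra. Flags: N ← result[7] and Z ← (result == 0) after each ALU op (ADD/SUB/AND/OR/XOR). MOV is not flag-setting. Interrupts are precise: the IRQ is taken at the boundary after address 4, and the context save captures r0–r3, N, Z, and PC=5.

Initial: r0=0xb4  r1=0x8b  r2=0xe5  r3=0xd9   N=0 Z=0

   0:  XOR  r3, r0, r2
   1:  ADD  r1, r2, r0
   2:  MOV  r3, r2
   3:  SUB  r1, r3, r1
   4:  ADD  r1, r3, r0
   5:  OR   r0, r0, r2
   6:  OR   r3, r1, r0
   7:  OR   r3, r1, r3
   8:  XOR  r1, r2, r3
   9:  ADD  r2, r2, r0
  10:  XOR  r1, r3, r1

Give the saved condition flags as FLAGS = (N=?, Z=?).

after  0: r0=0xb4 r1=0x8b r2=0xe5 r3=0x51  N=0 Z=0
after  1: r0=0xb4 r1=0x99 r2=0xe5 r3=0x51  N=1 Z=0
after  2: r0=0xb4 r1=0x99 r2=0xe5 r3=0xe5  N=1 Z=0
after  3: r0=0xb4 r1=0x4c r2=0xe5 r3=0xe5  N=0 Z=0
after  4: r0=0xb4 r1=0x99 r2=0xe5 r3=0xe5  N=1 Z=0
-- IRQ taken; context saved, return-PC = 5 --

FLAGS = (N=1, Z=0)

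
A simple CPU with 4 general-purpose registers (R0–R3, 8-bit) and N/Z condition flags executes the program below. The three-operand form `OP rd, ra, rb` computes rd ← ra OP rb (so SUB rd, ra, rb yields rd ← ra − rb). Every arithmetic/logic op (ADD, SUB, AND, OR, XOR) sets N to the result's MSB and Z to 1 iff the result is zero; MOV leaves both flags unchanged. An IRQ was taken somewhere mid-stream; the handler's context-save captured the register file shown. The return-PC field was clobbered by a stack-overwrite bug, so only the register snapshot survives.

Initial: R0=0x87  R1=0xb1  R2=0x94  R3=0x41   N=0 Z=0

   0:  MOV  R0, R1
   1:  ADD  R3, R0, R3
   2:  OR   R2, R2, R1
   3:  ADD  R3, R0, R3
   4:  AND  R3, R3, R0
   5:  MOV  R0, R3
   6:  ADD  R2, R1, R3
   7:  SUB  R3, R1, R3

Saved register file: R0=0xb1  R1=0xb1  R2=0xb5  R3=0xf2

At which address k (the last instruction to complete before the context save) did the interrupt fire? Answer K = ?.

K = 2

after  0: R0=0xb1 R1=0xb1 R2=0x94 R3=0x41  N=0 Z=0
after  1: R0=0xb1 R1=0xb1 R2=0x94 R3=0xf2  N=1 Z=0
after  2: R0=0xb1 R1=0xb1 R2=0xb5 R3=0xf2  N=1 Z=0
-- IRQ taken; context saved, return-PC = 3 --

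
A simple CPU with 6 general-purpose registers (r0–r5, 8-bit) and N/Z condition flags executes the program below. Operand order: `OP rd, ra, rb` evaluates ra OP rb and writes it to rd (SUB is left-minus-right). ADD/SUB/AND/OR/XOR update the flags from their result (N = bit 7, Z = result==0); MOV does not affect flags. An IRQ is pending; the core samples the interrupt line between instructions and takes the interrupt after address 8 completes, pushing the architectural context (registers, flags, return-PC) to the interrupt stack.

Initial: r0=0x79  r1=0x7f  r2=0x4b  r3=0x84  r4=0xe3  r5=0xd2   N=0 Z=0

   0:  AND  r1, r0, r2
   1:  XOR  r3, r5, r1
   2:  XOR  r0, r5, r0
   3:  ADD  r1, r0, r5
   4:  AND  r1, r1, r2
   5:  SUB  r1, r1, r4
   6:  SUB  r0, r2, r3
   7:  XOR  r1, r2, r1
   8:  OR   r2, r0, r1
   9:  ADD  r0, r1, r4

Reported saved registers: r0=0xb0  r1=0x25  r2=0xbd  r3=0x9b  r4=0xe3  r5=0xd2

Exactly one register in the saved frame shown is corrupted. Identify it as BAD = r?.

BAD = r1

after  0: r0=0x79 r1=0x49 r2=0x4b r3=0x84 r4=0xe3 r5=0xd2  N=0 Z=0
after  1: r0=0x79 r1=0x49 r2=0x4b r3=0x9b r4=0xe3 r5=0xd2  N=1 Z=0
after  2: r0=0xab r1=0x49 r2=0x4b r3=0x9b r4=0xe3 r5=0xd2  N=1 Z=0
after  3: r0=0xab r1=0x7d r2=0x4b r3=0x9b r4=0xe3 r5=0xd2  N=0 Z=0
after  4: r0=0xab r1=0x49 r2=0x4b r3=0x9b r4=0xe3 r5=0xd2  N=0 Z=0
after  5: r0=0xab r1=0x66 r2=0x4b r3=0x9b r4=0xe3 r5=0xd2  N=0 Z=0
after  6: r0=0xb0 r1=0x66 r2=0x4b r3=0x9b r4=0xe3 r5=0xd2  N=1 Z=0
after  7: r0=0xb0 r1=0x2d r2=0x4b r3=0x9b r4=0xe3 r5=0xd2  N=0 Z=0
after  8: r0=0xb0 r1=0x2d r2=0xbd r3=0x9b r4=0xe3 r5=0xd2  N=1 Z=0
-- IRQ taken; context saved, return-PC = 9 --
mismatch: r1: reported 0x25 vs actual 0x2d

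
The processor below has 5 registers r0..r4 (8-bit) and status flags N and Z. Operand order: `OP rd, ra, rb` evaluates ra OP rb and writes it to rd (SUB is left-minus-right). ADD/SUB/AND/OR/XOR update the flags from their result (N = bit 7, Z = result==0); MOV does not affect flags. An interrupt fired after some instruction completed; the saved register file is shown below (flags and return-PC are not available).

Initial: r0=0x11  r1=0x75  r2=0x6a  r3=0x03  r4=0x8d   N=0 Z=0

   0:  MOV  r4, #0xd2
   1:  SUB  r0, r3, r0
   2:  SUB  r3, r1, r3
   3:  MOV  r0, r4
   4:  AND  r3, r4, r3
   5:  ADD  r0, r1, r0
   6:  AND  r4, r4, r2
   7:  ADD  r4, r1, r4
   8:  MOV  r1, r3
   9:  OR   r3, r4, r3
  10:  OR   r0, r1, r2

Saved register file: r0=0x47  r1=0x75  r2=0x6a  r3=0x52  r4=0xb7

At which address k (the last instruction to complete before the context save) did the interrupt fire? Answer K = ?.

after  0: r0=0x11 r1=0x75 r2=0x6a r3=0x03 r4=0xd2  N=0 Z=0
after  1: r0=0xf2 r1=0x75 r2=0x6a r3=0x03 r4=0xd2  N=1 Z=0
after  2: r0=0xf2 r1=0x75 r2=0x6a r3=0x72 r4=0xd2  N=0 Z=0
after  3: r0=0xd2 r1=0x75 r2=0x6a r3=0x72 r4=0xd2  N=0 Z=0
after  4: r0=0xd2 r1=0x75 r2=0x6a r3=0x52 r4=0xd2  N=0 Z=0
after  5: r0=0x47 r1=0x75 r2=0x6a r3=0x52 r4=0xd2  N=0 Z=0
after  6: r0=0x47 r1=0x75 r2=0x6a r3=0x52 r4=0x42  N=0 Z=0
after  7: r0=0x47 r1=0x75 r2=0x6a r3=0x52 r4=0xb7  N=1 Z=0
-- IRQ taken; context saved, return-PC = 8 --

K = 7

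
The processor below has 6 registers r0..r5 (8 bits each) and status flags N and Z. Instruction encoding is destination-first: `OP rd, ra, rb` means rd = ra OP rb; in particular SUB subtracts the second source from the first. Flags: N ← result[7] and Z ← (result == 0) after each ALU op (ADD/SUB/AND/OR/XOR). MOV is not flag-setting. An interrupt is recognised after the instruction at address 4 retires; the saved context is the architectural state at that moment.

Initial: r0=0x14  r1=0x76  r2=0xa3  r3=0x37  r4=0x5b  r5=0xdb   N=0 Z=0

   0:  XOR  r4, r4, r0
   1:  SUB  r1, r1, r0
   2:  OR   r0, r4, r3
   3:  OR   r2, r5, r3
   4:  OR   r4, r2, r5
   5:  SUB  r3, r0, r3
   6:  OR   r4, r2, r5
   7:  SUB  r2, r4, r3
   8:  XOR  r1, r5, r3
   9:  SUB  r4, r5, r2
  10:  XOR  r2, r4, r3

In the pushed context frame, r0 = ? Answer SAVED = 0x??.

SAVED = 0x7f

after  0: r0=0x14 r1=0x76 r2=0xa3 r3=0x37 r4=0x4f r5=0xdb  N=0 Z=0
after  1: r0=0x14 r1=0x62 r2=0xa3 r3=0x37 r4=0x4f r5=0xdb  N=0 Z=0
after  2: r0=0x7f r1=0x62 r2=0xa3 r3=0x37 r4=0x4f r5=0xdb  N=0 Z=0
after  3: r0=0x7f r1=0x62 r2=0xff r3=0x37 r4=0x4f r5=0xdb  N=1 Z=0
after  4: r0=0x7f r1=0x62 r2=0xff r3=0x37 r4=0xff r5=0xdb  N=1 Z=0
-- IRQ taken; context saved, return-PC = 5 --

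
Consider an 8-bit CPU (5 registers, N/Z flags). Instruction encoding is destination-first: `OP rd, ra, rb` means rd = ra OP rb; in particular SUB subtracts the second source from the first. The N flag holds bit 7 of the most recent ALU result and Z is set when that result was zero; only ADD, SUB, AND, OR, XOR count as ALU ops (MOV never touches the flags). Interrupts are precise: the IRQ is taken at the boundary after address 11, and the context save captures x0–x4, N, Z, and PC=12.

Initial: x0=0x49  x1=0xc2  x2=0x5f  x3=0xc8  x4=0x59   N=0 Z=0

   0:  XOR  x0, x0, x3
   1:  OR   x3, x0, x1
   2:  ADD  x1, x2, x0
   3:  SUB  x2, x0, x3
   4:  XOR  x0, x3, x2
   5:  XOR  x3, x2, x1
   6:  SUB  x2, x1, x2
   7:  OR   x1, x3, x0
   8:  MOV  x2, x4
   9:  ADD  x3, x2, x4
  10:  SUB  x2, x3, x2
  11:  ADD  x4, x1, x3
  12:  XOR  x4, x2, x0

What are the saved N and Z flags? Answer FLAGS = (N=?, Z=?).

after  0: x0=0x81 x1=0xc2 x2=0x5f x3=0xc8 x4=0x59  N=1 Z=0
after  1: x0=0x81 x1=0xc2 x2=0x5f x3=0xc3 x4=0x59  N=1 Z=0
after  2: x0=0x81 x1=0xe0 x2=0x5f x3=0xc3 x4=0x59  N=1 Z=0
after  3: x0=0x81 x1=0xe0 x2=0xbe x3=0xc3 x4=0x59  N=1 Z=0
after  4: x0=0x7d x1=0xe0 x2=0xbe x3=0xc3 x4=0x59  N=0 Z=0
after  5: x0=0x7d x1=0xe0 x2=0xbe x3=0x5e x4=0x59  N=0 Z=0
after  6: x0=0x7d x1=0xe0 x2=0x22 x3=0x5e x4=0x59  N=0 Z=0
after  7: x0=0x7d x1=0x7f x2=0x22 x3=0x5e x4=0x59  N=0 Z=0
after  8: x0=0x7d x1=0x7f x2=0x59 x3=0x5e x4=0x59  N=0 Z=0
after  9: x0=0x7d x1=0x7f x2=0x59 x3=0xb2 x4=0x59  N=1 Z=0
after 10: x0=0x7d x1=0x7f x2=0x59 x3=0xb2 x4=0x59  N=0 Z=0
after 11: x0=0x7d x1=0x7f x2=0x59 x3=0xb2 x4=0x31  N=0 Z=0
-- IRQ taken; context saved, return-PC = 12 --

FLAGS = (N=0, Z=0)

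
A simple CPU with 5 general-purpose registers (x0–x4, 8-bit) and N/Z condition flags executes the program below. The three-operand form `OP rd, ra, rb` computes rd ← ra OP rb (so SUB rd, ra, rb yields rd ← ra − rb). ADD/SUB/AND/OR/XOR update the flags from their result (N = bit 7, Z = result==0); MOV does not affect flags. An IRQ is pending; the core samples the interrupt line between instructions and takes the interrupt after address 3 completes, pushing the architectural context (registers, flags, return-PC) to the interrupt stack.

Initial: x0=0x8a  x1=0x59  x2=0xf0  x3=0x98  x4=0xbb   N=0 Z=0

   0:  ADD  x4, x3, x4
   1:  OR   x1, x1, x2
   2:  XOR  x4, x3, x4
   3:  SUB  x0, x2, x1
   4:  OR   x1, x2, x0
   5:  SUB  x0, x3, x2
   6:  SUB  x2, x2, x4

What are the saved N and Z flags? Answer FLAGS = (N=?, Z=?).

after  0: x0=0x8a x1=0x59 x2=0xf0 x3=0x98 x4=0x53  N=0 Z=0
after  1: x0=0x8a x1=0xf9 x2=0xf0 x3=0x98 x4=0x53  N=1 Z=0
after  2: x0=0x8a x1=0xf9 x2=0xf0 x3=0x98 x4=0xcb  N=1 Z=0
after  3: x0=0xf7 x1=0xf9 x2=0xf0 x3=0x98 x4=0xcb  N=1 Z=0
-- IRQ taken; context saved, return-PC = 4 --

FLAGS = (N=1, Z=0)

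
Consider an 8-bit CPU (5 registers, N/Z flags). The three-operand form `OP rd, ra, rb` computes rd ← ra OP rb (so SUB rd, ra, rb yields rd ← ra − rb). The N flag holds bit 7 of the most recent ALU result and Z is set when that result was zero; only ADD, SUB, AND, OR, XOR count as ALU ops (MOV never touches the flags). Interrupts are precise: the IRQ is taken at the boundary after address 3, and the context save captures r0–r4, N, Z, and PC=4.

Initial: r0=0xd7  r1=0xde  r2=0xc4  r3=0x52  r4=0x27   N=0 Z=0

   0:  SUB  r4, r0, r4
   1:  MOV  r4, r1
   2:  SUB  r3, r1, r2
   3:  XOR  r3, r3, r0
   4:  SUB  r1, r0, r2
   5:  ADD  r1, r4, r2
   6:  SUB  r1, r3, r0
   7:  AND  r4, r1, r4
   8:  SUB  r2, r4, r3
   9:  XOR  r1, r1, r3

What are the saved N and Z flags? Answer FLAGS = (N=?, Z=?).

FLAGS = (N=1, Z=0)

after  0: r0=0xd7 r1=0xde r2=0xc4 r3=0x52 r4=0xb0  N=1 Z=0
after  1: r0=0xd7 r1=0xde r2=0xc4 r3=0x52 r4=0xde  N=1 Z=0
after  2: r0=0xd7 r1=0xde r2=0xc4 r3=0x1a r4=0xde  N=0 Z=0
after  3: r0=0xd7 r1=0xde r2=0xc4 r3=0xcd r4=0xde  N=1 Z=0
-- IRQ taken; context saved, return-PC = 4 --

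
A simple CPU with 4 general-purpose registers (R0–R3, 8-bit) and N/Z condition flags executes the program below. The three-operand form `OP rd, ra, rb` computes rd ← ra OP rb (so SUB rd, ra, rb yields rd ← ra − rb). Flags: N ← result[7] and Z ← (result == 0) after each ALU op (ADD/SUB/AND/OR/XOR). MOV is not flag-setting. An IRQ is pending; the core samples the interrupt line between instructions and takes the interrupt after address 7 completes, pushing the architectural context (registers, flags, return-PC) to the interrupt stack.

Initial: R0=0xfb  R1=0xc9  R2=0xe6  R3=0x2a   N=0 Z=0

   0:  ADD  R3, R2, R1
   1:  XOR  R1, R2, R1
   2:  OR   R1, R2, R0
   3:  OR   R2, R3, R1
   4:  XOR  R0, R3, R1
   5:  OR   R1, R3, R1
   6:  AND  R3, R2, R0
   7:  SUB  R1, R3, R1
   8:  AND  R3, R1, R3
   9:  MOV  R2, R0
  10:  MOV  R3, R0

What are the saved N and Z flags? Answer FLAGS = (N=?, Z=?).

FLAGS = (N=0, Z=0)

after  0: R0=0xfb R1=0xc9 R2=0xe6 R3=0xaf  N=1 Z=0
after  1: R0=0xfb R1=0x2f R2=0xe6 R3=0xaf  N=0 Z=0
after  2: R0=0xfb R1=0xff R2=0xe6 R3=0xaf  N=1 Z=0
after  3: R0=0xfb R1=0xff R2=0xff R3=0xaf  N=1 Z=0
after  4: R0=0x50 R1=0xff R2=0xff R3=0xaf  N=0 Z=0
after  5: R0=0x50 R1=0xff R2=0xff R3=0xaf  N=1 Z=0
after  6: R0=0x50 R1=0xff R2=0xff R3=0x50  N=0 Z=0
after  7: R0=0x50 R1=0x51 R2=0xff R3=0x50  N=0 Z=0
-- IRQ taken; context saved, return-PC = 8 --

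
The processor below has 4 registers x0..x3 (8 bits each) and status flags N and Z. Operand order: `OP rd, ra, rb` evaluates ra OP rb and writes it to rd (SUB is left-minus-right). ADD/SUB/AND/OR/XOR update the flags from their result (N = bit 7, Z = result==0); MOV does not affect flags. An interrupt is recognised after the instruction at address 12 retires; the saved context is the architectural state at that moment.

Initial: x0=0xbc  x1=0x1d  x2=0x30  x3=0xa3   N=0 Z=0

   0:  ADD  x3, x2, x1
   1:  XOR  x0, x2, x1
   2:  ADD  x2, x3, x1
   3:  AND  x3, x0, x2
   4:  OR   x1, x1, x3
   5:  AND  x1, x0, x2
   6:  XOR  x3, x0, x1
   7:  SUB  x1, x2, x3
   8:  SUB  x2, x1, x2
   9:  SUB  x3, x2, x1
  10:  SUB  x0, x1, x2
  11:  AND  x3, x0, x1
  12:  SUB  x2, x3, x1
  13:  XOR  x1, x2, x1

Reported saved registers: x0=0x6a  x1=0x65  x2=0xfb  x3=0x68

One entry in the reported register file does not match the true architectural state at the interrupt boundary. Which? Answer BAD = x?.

after  0: x0=0xbc x1=0x1d x2=0x30 x3=0x4d  N=0 Z=0
after  1: x0=0x2d x1=0x1d x2=0x30 x3=0x4d  N=0 Z=0
after  2: x0=0x2d x1=0x1d x2=0x6a x3=0x4d  N=0 Z=0
after  3: x0=0x2d x1=0x1d x2=0x6a x3=0x28  N=0 Z=0
after  4: x0=0x2d x1=0x3d x2=0x6a x3=0x28  N=0 Z=0
after  5: x0=0x2d x1=0x28 x2=0x6a x3=0x28  N=0 Z=0
after  6: x0=0x2d x1=0x28 x2=0x6a x3=0x05  N=0 Z=0
after  7: x0=0x2d x1=0x65 x2=0x6a x3=0x05  N=0 Z=0
after  8: x0=0x2d x1=0x65 x2=0xfb x3=0x05  N=1 Z=0
after  9: x0=0x2d x1=0x65 x2=0xfb x3=0x96  N=1 Z=0
after 10: x0=0x6a x1=0x65 x2=0xfb x3=0x96  N=0 Z=0
after 11: x0=0x6a x1=0x65 x2=0xfb x3=0x60  N=0 Z=0
after 12: x0=0x6a x1=0x65 x2=0xfb x3=0x60  N=1 Z=0
-- IRQ taken; context saved, return-PC = 13 --
mismatch: x3: reported 0x68 vs actual 0x60

BAD = x3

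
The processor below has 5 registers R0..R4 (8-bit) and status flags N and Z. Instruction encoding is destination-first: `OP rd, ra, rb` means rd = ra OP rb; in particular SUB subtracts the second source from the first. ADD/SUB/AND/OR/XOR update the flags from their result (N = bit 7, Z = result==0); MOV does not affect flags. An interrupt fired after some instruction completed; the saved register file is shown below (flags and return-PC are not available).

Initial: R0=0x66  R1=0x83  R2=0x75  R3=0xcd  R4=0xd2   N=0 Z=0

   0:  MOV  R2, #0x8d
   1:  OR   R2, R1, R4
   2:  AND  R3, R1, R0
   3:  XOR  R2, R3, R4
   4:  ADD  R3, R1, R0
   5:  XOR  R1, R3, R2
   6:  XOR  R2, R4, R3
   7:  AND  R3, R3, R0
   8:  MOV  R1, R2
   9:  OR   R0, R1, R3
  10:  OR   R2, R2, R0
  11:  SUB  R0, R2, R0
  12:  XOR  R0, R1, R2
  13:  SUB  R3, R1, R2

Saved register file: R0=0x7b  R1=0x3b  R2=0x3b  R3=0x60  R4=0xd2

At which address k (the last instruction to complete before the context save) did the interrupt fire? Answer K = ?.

K = 9

after  0: R0=0x66 R1=0x83 R2=0x8d R3=0xcd R4=0xd2  N=0 Z=0
after  1: R0=0x66 R1=0x83 R2=0xd3 R3=0xcd R4=0xd2  N=1 Z=0
after  2: R0=0x66 R1=0x83 R2=0xd3 R3=0x02 R4=0xd2  N=0 Z=0
after  3: R0=0x66 R1=0x83 R2=0xd0 R3=0x02 R4=0xd2  N=1 Z=0
after  4: R0=0x66 R1=0x83 R2=0xd0 R3=0xe9 R4=0xd2  N=1 Z=0
after  5: R0=0x66 R1=0x39 R2=0xd0 R3=0xe9 R4=0xd2  N=0 Z=0
after  6: R0=0x66 R1=0x39 R2=0x3b R3=0xe9 R4=0xd2  N=0 Z=0
after  7: R0=0x66 R1=0x39 R2=0x3b R3=0x60 R4=0xd2  N=0 Z=0
after  8: R0=0x66 R1=0x3b R2=0x3b R3=0x60 R4=0xd2  N=0 Z=0
after  9: R0=0x7b R1=0x3b R2=0x3b R3=0x60 R4=0xd2  N=0 Z=0
-- IRQ taken; context saved, return-PC = 10 --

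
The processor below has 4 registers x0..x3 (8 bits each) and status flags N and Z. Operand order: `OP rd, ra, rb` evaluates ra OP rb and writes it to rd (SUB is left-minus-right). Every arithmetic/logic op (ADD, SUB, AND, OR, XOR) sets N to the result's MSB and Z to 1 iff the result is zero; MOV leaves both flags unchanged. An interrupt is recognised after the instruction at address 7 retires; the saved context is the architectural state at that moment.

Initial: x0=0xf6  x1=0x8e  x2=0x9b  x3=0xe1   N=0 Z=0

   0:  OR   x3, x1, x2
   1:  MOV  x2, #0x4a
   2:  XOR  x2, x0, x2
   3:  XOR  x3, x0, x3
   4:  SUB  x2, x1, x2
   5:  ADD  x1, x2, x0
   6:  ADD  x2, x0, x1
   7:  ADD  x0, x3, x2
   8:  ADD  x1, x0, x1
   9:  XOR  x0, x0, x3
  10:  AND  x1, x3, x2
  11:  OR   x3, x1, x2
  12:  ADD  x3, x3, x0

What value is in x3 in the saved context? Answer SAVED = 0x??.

SAVED = 0x69

after  0: x0=0xf6 x1=0x8e x2=0x9b x3=0x9f  N=1 Z=0
after  1: x0=0xf6 x1=0x8e x2=0x4a x3=0x9f  N=1 Z=0
after  2: x0=0xf6 x1=0x8e x2=0xbc x3=0x9f  N=1 Z=0
after  3: x0=0xf6 x1=0x8e x2=0xbc x3=0x69  N=0 Z=0
after  4: x0=0xf6 x1=0x8e x2=0xd2 x3=0x69  N=1 Z=0
after  5: x0=0xf6 x1=0xc8 x2=0xd2 x3=0x69  N=1 Z=0
after  6: x0=0xf6 x1=0xc8 x2=0xbe x3=0x69  N=1 Z=0
after  7: x0=0x27 x1=0xc8 x2=0xbe x3=0x69  N=0 Z=0
-- IRQ taken; context saved, return-PC = 8 --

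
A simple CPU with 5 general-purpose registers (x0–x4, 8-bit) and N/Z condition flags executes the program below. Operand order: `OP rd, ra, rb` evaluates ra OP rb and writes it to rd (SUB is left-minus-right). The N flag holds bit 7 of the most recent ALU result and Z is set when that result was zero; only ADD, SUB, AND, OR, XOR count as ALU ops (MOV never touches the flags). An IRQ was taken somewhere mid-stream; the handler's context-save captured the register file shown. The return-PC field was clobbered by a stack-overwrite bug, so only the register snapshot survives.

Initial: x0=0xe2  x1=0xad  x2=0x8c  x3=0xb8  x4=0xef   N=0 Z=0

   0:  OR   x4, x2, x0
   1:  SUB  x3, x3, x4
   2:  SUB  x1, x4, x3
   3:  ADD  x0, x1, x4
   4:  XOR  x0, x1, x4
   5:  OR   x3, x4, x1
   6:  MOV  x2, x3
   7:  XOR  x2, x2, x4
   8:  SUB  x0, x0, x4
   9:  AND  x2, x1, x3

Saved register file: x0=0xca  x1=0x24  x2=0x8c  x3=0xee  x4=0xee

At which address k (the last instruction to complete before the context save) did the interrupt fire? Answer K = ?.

after  0: x0=0xe2 x1=0xad x2=0x8c x3=0xb8 x4=0xee  N=1 Z=0
after  1: x0=0xe2 x1=0xad x2=0x8c x3=0xca x4=0xee  N=1 Z=0
after  2: x0=0xe2 x1=0x24 x2=0x8c x3=0xca x4=0xee  N=0 Z=0
after  3: x0=0x12 x1=0x24 x2=0x8c x3=0xca x4=0xee  N=0 Z=0
after  4: x0=0xca x1=0x24 x2=0x8c x3=0xca x4=0xee  N=1 Z=0
after  5: x0=0xca x1=0x24 x2=0x8c x3=0xee x4=0xee  N=1 Z=0
-- IRQ taken; context saved, return-PC = 6 --

K = 5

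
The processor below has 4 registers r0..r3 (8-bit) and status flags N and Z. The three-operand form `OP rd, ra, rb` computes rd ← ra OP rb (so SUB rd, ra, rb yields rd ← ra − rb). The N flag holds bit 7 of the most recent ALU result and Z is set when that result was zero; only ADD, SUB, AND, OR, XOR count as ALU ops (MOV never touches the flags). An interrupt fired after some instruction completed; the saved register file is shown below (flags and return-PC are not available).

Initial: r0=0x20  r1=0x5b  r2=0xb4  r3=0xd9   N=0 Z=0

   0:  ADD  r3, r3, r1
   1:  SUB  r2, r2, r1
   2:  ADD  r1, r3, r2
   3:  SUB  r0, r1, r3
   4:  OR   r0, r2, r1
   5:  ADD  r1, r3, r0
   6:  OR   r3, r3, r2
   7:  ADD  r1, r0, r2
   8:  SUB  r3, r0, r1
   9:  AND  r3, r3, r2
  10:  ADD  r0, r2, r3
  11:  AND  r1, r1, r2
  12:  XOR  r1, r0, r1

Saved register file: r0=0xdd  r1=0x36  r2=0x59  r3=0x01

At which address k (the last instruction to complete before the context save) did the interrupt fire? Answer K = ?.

after  0: r0=0x20 r1=0x5b r2=0xb4 r3=0x34  N=0 Z=0
after  1: r0=0x20 r1=0x5b r2=0x59 r3=0x34  N=0 Z=0
after  2: r0=0x20 r1=0x8d r2=0x59 r3=0x34  N=1 Z=0
after  3: r0=0x59 r1=0x8d r2=0x59 r3=0x34  N=0 Z=0
after  4: r0=0xdd r1=0x8d r2=0x59 r3=0x34  N=1 Z=0
after  5: r0=0xdd r1=0x11 r2=0x59 r3=0x34  N=0 Z=0
after  6: r0=0xdd r1=0x11 r2=0x59 r3=0x7d  N=0 Z=0
after  7: r0=0xdd r1=0x36 r2=0x59 r3=0x7d  N=0 Z=0
after  8: r0=0xdd r1=0x36 r2=0x59 r3=0xa7  N=1 Z=0
after  9: r0=0xdd r1=0x36 r2=0x59 r3=0x01  N=0 Z=0
-- IRQ taken; context saved, return-PC = 10 --

K = 9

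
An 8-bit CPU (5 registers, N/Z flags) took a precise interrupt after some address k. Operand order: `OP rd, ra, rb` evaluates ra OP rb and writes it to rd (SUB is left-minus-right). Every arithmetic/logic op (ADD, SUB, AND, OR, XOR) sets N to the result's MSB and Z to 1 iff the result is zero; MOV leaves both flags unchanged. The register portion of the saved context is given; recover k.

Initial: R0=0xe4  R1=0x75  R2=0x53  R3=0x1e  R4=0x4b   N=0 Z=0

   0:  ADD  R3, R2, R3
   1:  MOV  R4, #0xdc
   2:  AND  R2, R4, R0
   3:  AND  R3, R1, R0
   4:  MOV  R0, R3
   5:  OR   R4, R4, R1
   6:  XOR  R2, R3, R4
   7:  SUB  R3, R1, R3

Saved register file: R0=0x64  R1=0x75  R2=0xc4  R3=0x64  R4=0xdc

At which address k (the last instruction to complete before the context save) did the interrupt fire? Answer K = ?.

after  0: R0=0xe4 R1=0x75 R2=0x53 R3=0x71 R4=0x4b  N=0 Z=0
after  1: R0=0xe4 R1=0x75 R2=0x53 R3=0x71 R4=0xdc  N=0 Z=0
after  2: R0=0xe4 R1=0x75 R2=0xc4 R3=0x71 R4=0xdc  N=1 Z=0
after  3: R0=0xe4 R1=0x75 R2=0xc4 R3=0x64 R4=0xdc  N=0 Z=0
after  4: R0=0x64 R1=0x75 R2=0xc4 R3=0x64 R4=0xdc  N=0 Z=0
-- IRQ taken; context saved, return-PC = 5 --

K = 4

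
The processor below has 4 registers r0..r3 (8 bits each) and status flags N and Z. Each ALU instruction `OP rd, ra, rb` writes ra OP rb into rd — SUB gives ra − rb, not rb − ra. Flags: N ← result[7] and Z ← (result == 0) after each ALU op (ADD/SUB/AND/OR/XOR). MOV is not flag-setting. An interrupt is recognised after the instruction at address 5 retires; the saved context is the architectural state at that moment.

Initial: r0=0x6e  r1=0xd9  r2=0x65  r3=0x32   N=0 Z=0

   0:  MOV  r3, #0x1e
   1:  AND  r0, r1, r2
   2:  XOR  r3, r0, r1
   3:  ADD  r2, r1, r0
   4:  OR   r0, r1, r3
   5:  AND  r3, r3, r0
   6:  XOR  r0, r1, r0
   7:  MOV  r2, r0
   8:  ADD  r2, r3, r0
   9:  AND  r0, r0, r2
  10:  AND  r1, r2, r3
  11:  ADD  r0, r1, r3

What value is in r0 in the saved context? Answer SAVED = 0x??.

after  0: r0=0x6e r1=0xd9 r2=0x65 r3=0x1e  N=0 Z=0
after  1: r0=0x41 r1=0xd9 r2=0x65 r3=0x1e  N=0 Z=0
after  2: r0=0x41 r1=0xd9 r2=0x65 r3=0x98  N=1 Z=0
after  3: r0=0x41 r1=0xd9 r2=0x1a r3=0x98  N=0 Z=0
after  4: r0=0xd9 r1=0xd9 r2=0x1a r3=0x98  N=1 Z=0
after  5: r0=0xd9 r1=0xd9 r2=0x1a r3=0x98  N=1 Z=0
-- IRQ taken; context saved, return-PC = 6 --

SAVED = 0xd9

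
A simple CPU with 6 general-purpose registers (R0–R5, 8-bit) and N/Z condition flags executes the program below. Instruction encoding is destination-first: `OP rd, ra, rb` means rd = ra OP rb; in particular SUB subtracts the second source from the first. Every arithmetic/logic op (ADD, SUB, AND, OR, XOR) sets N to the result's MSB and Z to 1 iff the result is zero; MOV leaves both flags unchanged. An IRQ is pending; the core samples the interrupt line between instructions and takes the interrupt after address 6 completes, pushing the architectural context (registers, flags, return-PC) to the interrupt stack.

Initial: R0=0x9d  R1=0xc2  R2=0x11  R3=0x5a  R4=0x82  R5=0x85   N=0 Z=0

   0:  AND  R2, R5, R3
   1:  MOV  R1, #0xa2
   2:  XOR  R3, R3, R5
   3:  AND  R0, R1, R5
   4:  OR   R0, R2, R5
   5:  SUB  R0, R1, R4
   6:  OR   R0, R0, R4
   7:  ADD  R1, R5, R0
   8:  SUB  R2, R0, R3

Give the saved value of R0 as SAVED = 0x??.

after  0: R0=0x9d R1=0xc2 R2=0x00 R3=0x5a R4=0x82 R5=0x85  N=0 Z=1
after  1: R0=0x9d R1=0xa2 R2=0x00 R3=0x5a R4=0x82 R5=0x85  N=0 Z=1
after  2: R0=0x9d R1=0xa2 R2=0x00 R3=0xdf R4=0x82 R5=0x85  N=1 Z=0
after  3: R0=0x80 R1=0xa2 R2=0x00 R3=0xdf R4=0x82 R5=0x85  N=1 Z=0
after  4: R0=0x85 R1=0xa2 R2=0x00 R3=0xdf R4=0x82 R5=0x85  N=1 Z=0
after  5: R0=0x20 R1=0xa2 R2=0x00 R3=0xdf R4=0x82 R5=0x85  N=0 Z=0
after  6: R0=0xa2 R1=0xa2 R2=0x00 R3=0xdf R4=0x82 R5=0x85  N=1 Z=0
-- IRQ taken; context saved, return-PC = 7 --

SAVED = 0xa2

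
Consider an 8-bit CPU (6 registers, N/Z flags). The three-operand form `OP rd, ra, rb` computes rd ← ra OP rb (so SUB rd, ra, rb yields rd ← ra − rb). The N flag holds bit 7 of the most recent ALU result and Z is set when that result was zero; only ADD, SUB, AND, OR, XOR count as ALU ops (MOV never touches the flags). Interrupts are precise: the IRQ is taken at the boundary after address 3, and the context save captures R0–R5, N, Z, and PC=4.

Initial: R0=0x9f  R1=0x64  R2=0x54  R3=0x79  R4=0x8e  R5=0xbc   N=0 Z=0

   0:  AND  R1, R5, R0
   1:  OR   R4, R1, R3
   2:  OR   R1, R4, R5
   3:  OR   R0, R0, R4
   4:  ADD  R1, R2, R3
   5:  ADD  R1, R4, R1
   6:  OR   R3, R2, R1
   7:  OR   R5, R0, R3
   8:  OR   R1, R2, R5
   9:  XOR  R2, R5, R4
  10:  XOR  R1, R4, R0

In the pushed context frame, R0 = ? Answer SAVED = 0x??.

after  0: R0=0x9f R1=0x9c R2=0x54 R3=0x79 R4=0x8e R5=0xbc  N=1 Z=0
after  1: R0=0x9f R1=0x9c R2=0x54 R3=0x79 R4=0xfd R5=0xbc  N=1 Z=0
after  2: R0=0x9f R1=0xfd R2=0x54 R3=0x79 R4=0xfd R5=0xbc  N=1 Z=0
after  3: R0=0xff R1=0xfd R2=0x54 R3=0x79 R4=0xfd R5=0xbc  N=1 Z=0
-- IRQ taken; context saved, return-PC = 4 --

SAVED = 0xff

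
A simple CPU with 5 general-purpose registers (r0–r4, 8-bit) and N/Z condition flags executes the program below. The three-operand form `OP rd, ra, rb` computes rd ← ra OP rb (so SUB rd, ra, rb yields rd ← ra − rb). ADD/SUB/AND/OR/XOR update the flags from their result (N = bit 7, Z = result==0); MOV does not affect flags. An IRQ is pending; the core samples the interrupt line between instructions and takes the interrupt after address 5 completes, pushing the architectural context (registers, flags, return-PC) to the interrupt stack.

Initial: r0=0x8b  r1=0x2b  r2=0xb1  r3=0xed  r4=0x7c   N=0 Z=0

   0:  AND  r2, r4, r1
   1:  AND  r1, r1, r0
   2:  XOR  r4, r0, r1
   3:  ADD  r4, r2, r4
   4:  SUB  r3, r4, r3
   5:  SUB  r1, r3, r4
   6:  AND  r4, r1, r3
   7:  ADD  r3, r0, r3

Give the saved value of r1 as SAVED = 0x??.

SAVED = 0x13

after  0: r0=0x8b r1=0x2b r2=0x28 r3=0xed r4=0x7c  N=0 Z=0
after  1: r0=0x8b r1=0x0b r2=0x28 r3=0xed r4=0x7c  N=0 Z=0
after  2: r0=0x8b r1=0x0b r2=0x28 r3=0xed r4=0x80  N=1 Z=0
after  3: r0=0x8b r1=0x0b r2=0x28 r3=0xed r4=0xa8  N=1 Z=0
after  4: r0=0x8b r1=0x0b r2=0x28 r3=0xbb r4=0xa8  N=1 Z=0
after  5: r0=0x8b r1=0x13 r2=0x28 r3=0xbb r4=0xa8  N=0 Z=0
-- IRQ taken; context saved, return-PC = 6 --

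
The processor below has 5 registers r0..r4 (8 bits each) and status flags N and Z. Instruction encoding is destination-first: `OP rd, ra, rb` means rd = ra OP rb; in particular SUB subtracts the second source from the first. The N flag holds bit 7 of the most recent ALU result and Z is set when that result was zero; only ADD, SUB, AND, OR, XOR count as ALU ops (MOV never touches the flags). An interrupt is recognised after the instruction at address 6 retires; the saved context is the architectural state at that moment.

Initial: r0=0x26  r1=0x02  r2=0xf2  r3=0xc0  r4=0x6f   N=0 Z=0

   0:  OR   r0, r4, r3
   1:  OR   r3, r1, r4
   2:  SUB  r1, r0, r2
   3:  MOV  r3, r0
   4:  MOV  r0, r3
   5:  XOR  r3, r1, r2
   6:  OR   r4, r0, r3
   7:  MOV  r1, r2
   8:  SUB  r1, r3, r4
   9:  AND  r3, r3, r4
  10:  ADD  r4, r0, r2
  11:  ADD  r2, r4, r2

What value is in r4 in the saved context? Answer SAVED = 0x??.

after  0: r0=0xef r1=0x02 r2=0xf2 r3=0xc0 r4=0x6f  N=1 Z=0
after  1: r0=0xef r1=0x02 r2=0xf2 r3=0x6f r4=0x6f  N=0 Z=0
after  2: r0=0xef r1=0xfd r2=0xf2 r3=0x6f r4=0x6f  N=1 Z=0
after  3: r0=0xef r1=0xfd r2=0xf2 r3=0xef r4=0x6f  N=1 Z=0
after  4: r0=0xef r1=0xfd r2=0xf2 r3=0xef r4=0x6f  N=1 Z=0
after  5: r0=0xef r1=0xfd r2=0xf2 r3=0x0f r4=0x6f  N=0 Z=0
after  6: r0=0xef r1=0xfd r2=0xf2 r3=0x0f r4=0xef  N=1 Z=0
-- IRQ taken; context saved, return-PC = 7 --

SAVED = 0xef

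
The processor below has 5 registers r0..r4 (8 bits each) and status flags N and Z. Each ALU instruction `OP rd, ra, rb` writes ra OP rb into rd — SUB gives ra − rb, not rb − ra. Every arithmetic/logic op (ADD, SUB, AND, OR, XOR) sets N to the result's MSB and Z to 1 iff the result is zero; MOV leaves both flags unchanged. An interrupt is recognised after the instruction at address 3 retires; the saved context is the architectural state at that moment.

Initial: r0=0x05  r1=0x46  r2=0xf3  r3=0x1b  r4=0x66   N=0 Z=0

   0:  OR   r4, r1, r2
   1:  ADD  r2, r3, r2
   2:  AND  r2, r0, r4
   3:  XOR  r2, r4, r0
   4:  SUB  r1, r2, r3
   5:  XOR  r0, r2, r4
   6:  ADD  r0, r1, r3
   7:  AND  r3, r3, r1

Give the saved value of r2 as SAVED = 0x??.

after  0: r0=0x05 r1=0x46 r2=0xf3 r3=0x1b r4=0xf7  N=1 Z=0
after  1: r0=0x05 r1=0x46 r2=0x0e r3=0x1b r4=0xf7  N=0 Z=0
after  2: r0=0x05 r1=0x46 r2=0x05 r3=0x1b r4=0xf7  N=0 Z=0
after  3: r0=0x05 r1=0x46 r2=0xf2 r3=0x1b r4=0xf7  N=1 Z=0
-- IRQ taken; context saved, return-PC = 4 --

SAVED = 0xf2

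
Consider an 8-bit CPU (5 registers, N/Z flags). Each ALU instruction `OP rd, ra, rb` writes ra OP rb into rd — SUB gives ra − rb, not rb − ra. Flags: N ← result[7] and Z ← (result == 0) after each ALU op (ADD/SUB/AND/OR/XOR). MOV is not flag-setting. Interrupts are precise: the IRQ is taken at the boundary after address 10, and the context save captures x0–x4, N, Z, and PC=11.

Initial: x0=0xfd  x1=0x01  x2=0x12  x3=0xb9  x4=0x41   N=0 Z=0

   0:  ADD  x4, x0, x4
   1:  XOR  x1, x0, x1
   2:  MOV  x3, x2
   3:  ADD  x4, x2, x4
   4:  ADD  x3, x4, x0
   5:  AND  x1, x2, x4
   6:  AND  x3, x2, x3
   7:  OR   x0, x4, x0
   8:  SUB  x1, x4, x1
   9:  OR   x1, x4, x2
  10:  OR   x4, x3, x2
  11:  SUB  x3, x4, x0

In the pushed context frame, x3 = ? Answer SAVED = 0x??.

after  0: x0=0xfd x1=0x01 x2=0x12 x3=0xb9 x4=0x3e  N=0 Z=0
after  1: x0=0xfd x1=0xfc x2=0x12 x3=0xb9 x4=0x3e  N=1 Z=0
after  2: x0=0xfd x1=0xfc x2=0x12 x3=0x12 x4=0x3e  N=1 Z=0
after  3: x0=0xfd x1=0xfc x2=0x12 x3=0x12 x4=0x50  N=0 Z=0
after  4: x0=0xfd x1=0xfc x2=0x12 x3=0x4d x4=0x50  N=0 Z=0
after  5: x0=0xfd x1=0x10 x2=0x12 x3=0x4d x4=0x50  N=0 Z=0
after  6: x0=0xfd x1=0x10 x2=0x12 x3=0x00 x4=0x50  N=0 Z=1
after  7: x0=0xfd x1=0x10 x2=0x12 x3=0x00 x4=0x50  N=1 Z=0
after  8: x0=0xfd x1=0x40 x2=0x12 x3=0x00 x4=0x50  N=0 Z=0
after  9: x0=0xfd x1=0x52 x2=0x12 x3=0x00 x4=0x50  N=0 Z=0
after 10: x0=0xfd x1=0x52 x2=0x12 x3=0x00 x4=0x12  N=0 Z=0
-- IRQ taken; context saved, return-PC = 11 --

SAVED = 0x00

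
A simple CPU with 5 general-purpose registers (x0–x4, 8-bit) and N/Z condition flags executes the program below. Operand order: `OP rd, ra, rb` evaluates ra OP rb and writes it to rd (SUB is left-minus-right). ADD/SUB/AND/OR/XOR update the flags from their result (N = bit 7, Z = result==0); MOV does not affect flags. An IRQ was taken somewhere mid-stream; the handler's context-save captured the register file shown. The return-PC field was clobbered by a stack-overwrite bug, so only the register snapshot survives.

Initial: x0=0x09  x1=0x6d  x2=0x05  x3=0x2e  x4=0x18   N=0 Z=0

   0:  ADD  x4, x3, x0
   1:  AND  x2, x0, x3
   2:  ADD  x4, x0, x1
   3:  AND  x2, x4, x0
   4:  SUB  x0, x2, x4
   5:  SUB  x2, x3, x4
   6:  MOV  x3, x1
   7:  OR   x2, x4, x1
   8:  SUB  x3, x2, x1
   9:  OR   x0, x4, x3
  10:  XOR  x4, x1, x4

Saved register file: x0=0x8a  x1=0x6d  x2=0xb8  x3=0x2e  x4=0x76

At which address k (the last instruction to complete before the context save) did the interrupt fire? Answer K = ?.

K = 5

after  0: x0=0x09 x1=0x6d x2=0x05 x3=0x2e x4=0x37  N=0 Z=0
after  1: x0=0x09 x1=0x6d x2=0x08 x3=0x2e x4=0x37  N=0 Z=0
after  2: x0=0x09 x1=0x6d x2=0x08 x3=0x2e x4=0x76  N=0 Z=0
after  3: x0=0x09 x1=0x6d x2=0x00 x3=0x2e x4=0x76  N=0 Z=1
after  4: x0=0x8a x1=0x6d x2=0x00 x3=0x2e x4=0x76  N=1 Z=0
after  5: x0=0x8a x1=0x6d x2=0xb8 x3=0x2e x4=0x76  N=1 Z=0
-- IRQ taken; context saved, return-PC = 6 --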